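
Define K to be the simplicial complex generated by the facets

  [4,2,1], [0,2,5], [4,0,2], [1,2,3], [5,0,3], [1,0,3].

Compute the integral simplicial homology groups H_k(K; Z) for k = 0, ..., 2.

Order the vertices as 0 < 1 < 2 < 3 < 4 < 5. Listing each simplex with vertices in this order, K has dimension 2 with simplices:

  0-simplices (6): [0], [1], [2], [3], [4], [5]
  1-simplices (12): [0,1], [0,2], [0,3], [0,4], [0,5], [1,2], [1,3], [1,4], [2,3], [2,4], [2,5], [3,5]
  2-simplices (6): [0,1,3], [0,2,4], [0,2,5], [0,3,5], [1,2,3], [1,2,4]

so the chain groups are C_0 ≅ Z^6, C_1 ≅ Z^12, C_2 ≅ Z^6.

Boundary ∂_1: C_1 → C_0 is given by ∂[p,q] = [q] − [p].
The resulting 6×12 matrix has rank 5, and its Smith normal form has invariant factors (1,1,1,1,1).

Boundary ∂_2: C_2 → C_1 maps a triangle to the signed sum of its edges. For instance
  ∂[0,2,5] = [2,5] − [0,5] + [0,2],
  ∂[0,2,4] = [2,4] − [0,4] + [0,2].
The resulting 12×6 matrix has rank 6, and its Smith normal form has invariant factors (1,1,1,1,1,1).

From H_k ≅ ker(∂_k) / im(∂_{k+1}) we obtain:

  H_0: rank C_0 − rank ∂_1 = 6 − 5 = 1, and the invariant factors of ∂_1 are all 1, so H_0 ≅ Z.
  H_1: rank ker ∂_1 − rank ∂_2 = (12 − 5) − 6 = 1, and the invariant factors of ∂_2 are all 1, so H_1 ≅ Z.
  H_2: rank ker ∂_2 − rank ∂_3 = (6 − 6) − 0 = 0, and there is no ∂_3, so H_2 ≅ 0.

As a check, the Euler characteristic is 6 − 12 + 6 = 0, which agrees with 1 − 1 + 0 = 0.

H_0 = Z,  H_1 = Z,  H_2 = 0.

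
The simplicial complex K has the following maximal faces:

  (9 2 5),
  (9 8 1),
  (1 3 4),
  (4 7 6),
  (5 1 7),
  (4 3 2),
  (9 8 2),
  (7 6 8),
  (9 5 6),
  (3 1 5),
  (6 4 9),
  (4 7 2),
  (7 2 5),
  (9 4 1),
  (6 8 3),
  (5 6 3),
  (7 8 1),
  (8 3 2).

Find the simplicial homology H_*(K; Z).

Take the total order 1 < 2 < 3 < 4 < 5 < 6 < 7 < 8 < 9 on the vertex set. Then K (dimension 2) consists of the simplices:

  0-simplices (9): [1], [2], [3], [4], [5], [6], [7], [8], [9]
  1-simplices (27): (27 of them)
  2-simplices (18): [1,3,4], [1,3,5], [1,4,9], [1,5,7], [1,7,8], [1,8,9], [2,3,4], [2,3,8], [2,4,7], [2,5,7], [2,5,9], [2,8,9], [3,5,6], [3,6,8], [4,6,7], [4,6,9], [5,6,9], [6,7,8]

Hence C_0 ≅ Z^9, C_1 ≅ Z^27, C_2 ≅ Z^18.

The boundary map ∂_1: C_1 → C_0 sends each edge [p,q] (with p < q) to q − p. For instance
  ∂[2,9] = [9] − [2].
The resulting 9×27 matrix has rank 8, and its Smith normal form has invariant factors (1,1,1,1,1,1,1,1).

Boundary ∂_2: C_2 → C_1 maps a triangle to the signed sum of its edges. For instance
  ∂[5,6,9] = [6,9] − [5,9] + [5,6],
  ∂[4,6,7] = [6,7] − [4,7] + [4,6].
As a 27×18 matrix over Z this has rank 17, with invariant factors (1,1,1,1,1,1,1,1,1,1,1,1,1,1,1,1,1).

Now H_k = ker ∂_k / im ∂_{k+1}, so:

  H_0: rank C_0 − rank ∂_1 = 9 − 8 = 1, and the invariant factors of ∂_1 are all 1, so H_0 = Z.
  H_1: rank ker ∂_1 − rank ∂_2 = (27 − 8) − 17 = 2, and the invariant factors of ∂_2 are all 1, so H_1 = Z^2.
  H_2: rank ker ∂_2 − rank ∂_3 = (18 − 17) − 0 = 1, and there is no ∂_3, so H_2 = Z.

H_0 ≅ Z,  H_1 ≅ Z^2,  H_2 ≅ Z.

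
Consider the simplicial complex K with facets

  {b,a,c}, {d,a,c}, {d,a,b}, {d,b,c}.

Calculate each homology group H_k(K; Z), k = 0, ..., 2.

K has 4 vertices, 6 edges, 4 triangles.
rank ∂_0 = 0, rank ∂_1 = 3 ⇒ b_0 = 4 − 0 − 3 = 1; all invariant factors of ∂_1 are 1 so no torsion. So H_0 ≅ Z.
rank ∂_1 = 3, rank ∂_2 = 3 ⇒ b_1 = 6 − 3 − 3 = 0; all invariant factors of ∂_2 are 1 so no torsion. So H_1 ≅ 0.
rank ∂_2 = 3, rank ∂_3 = 0 ⇒ b_2 = 4 − 3 − 0 = 1. So H_2 ≅ Z.

H_0 ≅ Z,  H_1 = 0,  H_2 ≅ Z.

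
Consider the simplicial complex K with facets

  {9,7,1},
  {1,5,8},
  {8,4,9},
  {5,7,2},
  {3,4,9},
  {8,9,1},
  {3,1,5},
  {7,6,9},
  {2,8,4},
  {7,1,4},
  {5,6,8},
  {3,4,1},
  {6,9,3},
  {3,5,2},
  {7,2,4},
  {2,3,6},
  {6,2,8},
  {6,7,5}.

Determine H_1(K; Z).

H_1 ≅ Z ⊕ Z/2.

Order the vertices as 1 < 2 < 3 < 4 < 5 < 6 < 7 < 8 < 9. Listing each simplex with vertices in this order, K has dimension 2 with simplices:

  0-simplices (9): [1], [2], [3], [4], [5], [6], [7], [8], [9]
  1-simplices (27): (27 of them)
  2-simplices (18): [1,3,4], [1,3,5], [1,4,7], [1,5,8], [1,7,9], [1,8,9], [2,3,5], [2,3,6], [2,4,7], [2,4,8], [2,5,7], [2,6,8], [3,4,9], [3,6,9], [4,8,9], [5,6,7], [5,6,8], [6,7,9]

Hence C_0 ≅ Z^9, C_1 ≅ Z^27, C_2 ≅ Z^18.

Boundary ∂_1: C_1 → C_0 sends each edge [p,q] (with p < q) to q − p. For instance
  ∂[6,9] = [9] − [6].
As a 9×27 matrix over Z this has rank 8, with invariant factors (1,1,1,1,1,1,1,1).

∂_2: C_2 → C_1 acts by ∂[p,q,r] = [q,r] − [p,r] + [p,q]. For instance
  ∂[4,8,9] = [8,9] − [4,9] + [4,8],
  ∂[1,4,7] = [4,7] − [1,7] + [1,4].
The resulting 27×18 matrix has rank 18, and its Smith normal form has invariant factors (1,1,1,1,1,1,1,1,1,1,1,1,1,1,1,1,1,2).

Reading off H_k = ker ∂_k / im ∂_{k+1}:

  H_1: rank ker ∂_1 − rank ∂_2 = (27 − 8) − 18 = 1, and ∂_2 has invariant factor 2 > 1, so H_1 = Z ⊕ Z/2.

(K is a triangulation of the Klein bottle.)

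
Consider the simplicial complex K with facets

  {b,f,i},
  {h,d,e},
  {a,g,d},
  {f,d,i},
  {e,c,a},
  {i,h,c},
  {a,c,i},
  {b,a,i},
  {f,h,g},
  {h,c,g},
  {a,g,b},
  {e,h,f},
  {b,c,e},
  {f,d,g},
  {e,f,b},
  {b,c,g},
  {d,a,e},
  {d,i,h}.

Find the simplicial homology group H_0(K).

Take the total order a < b < c < d < e < f < g < h < i on the vertex set. Then K (dimension 2) consists of the simplices:

  0-simplices (9): a, b, c, d, e, f, g, h, i
  1-simplices (27): ab, ac, ad, ae, ag, ai, bc, be, bf, bg, bi, ce, cg, ch, ci, de, df, dg, dh, di, ef, eh, fg, fh, fi, gh, hi
  2-simplices (18): abg, abi, ace, aci, ade, adg, bce, bcg, bef, bfi, cgh, chi, deh, dfg, dfi, dhi, efh, fgh

Hence C_0 ≅ Z^9, C_1 ≅ Z^27, C_2 ≅ Z^18.

∂_1: C_1 → C_0 sends each edge [p,q] (with p < q) to q − p.
The resulting 9×27 matrix has rank 8, and its Smith normal form has invariant factors (1,1,1,1,1,1,1,1).

∂_2: C_2 → C_1 acts by ∂[p,q,r] = [q,r] − [p,r] + [p,q]. For instance
  ∂fgh = gh − fh + fg,
  ∂deh = eh − dh + de.
The 27×18 boundary matrix has rank 18 and Smith normal form diag(1,1,1,1,1,1,1,1,1,1,1,1,1,1,1,1,1,2).

From H_k ≅ ker(∂_k) / im(∂_{k+1}) we obtain:

  H_0: rank C_0 − rank ∂_1 = 9 − 8 = 1, and the invariant factors of ∂_1 are all 1, so H_0 ≅ Z.

(K is a triangulation of the Klein bottle.)

H_0 ≅ Z.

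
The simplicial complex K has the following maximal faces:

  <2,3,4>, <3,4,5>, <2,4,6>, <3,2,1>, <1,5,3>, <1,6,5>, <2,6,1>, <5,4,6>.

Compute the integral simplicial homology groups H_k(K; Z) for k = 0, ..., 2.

Order the vertices as 1 < 2 < 3 < 4 < 5 < 6. Listing each simplex with vertices in this order, K has dimension 2 with simplices:

  0-simplices (6): [1], [2], [3], [4], [5], [6]
  1-simplices (12): [1,2], [1,3], [1,5], [1,6], [2,3], [2,4], [2,6], [3,4], [3,5], [4,5], [4,6], [5,6]
  2-simplices (8): [1,2,3], [1,2,6], [1,3,5], [1,5,6], [2,3,4], [2,4,6], [3,4,5], [4,5,6]

giving chain groups C_0 ≅ Z^6, C_1 ≅ Z^12, C_2 ≅ Z^8.

∂_1: C_1 → C_0 is given by ∂[p,q] = [q] − [p]. For instance
  ∂[3,4] = [4] − [3].
As a 6×12 matrix over Z this has rank 5, with invariant factors (1,1,1,1,1).

∂_2: C_2 → C_1 acts by ∂[p,q,r] = [q,r] − [p,r] + [p,q]. For instance
  ∂[2,3,4] = [3,4] − [2,4] + [2,3],
  ∂[1,5,6] = [5,6] − [1,6] + [1,5].
The 12×8 boundary matrix has rank 7 and Smith normal form diag(1,1,1,1,1,1,1).

Reading off H_k = ker ∂_k / im ∂_{k+1}:

  H_0: rank C_0 − rank ∂_1 = 6 − 5 = 1, and the invariant factors of ∂_1 are all 1, so H_0 ≅ Z.
  H_1: rank ker ∂_1 − rank ∂_2 = (12 − 5) − 7 = 0, and the invariant factors of ∂_2 are all 1, so H_1 ≅ 0.
  H_2: rank ker ∂_2 − rank ∂_3 = (8 − 7) − 0 = 1, and there is no ∂_3, so H_2 ≅ Z.

As a check, the Euler characteristic is 6 − 12 + 8 = 2, which agrees with 1 − 0 + 1 = 2.

H_0 ≅ Z,  H_1 = 0,  H_2 ≅ Z.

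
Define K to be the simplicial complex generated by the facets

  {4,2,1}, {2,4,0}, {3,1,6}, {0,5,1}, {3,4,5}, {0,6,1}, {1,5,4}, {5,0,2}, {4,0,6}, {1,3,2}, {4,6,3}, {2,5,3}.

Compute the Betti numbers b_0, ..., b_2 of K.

Take the total order 0 < 1 < 2 < 3 < 4 < 5 < 6 on the vertex set. Then K (dimension 2) consists of the simplices:

  0-simplices (7): [0], [1], [2], [3], [4], [5], [6]
  1-simplices (18): [0,1], [0,2], [0,4], [0,5], [0,6], [1,2], [1,3], [1,4], [1,5], [1,6], [2,3], [2,4], [2,5], [3,4], [3,5], [3,6], [4,5], [4,6]
  2-simplices (12): [0,1,5], [0,1,6], [0,2,4], [0,2,5], [0,4,6], [1,2,3], [1,2,4], [1,3,6], [1,4,5], [2,3,5], [3,4,5], [3,4,6]

giving chain groups C_0 ≅ Z^7, C_1 ≅ Z^18, C_2 ≅ Z^12.

∂_1: C_1 → C_0 is given by ∂[p,q] = [q] − [p]. For instance
  ∂[1,2] = [2] − [1].
This gives a 7×18 integer matrix of rank 6; reducing to Smith normal form yields diagonal entries (1,1,1,1,1,1).

The boundary map ∂_2: C_2 → C_1 sends each 2-simplex [p,q,r] to [q,r] − [p,r] + [p,q]. For instance
  ∂[1,3,6] = [3,6] − [1,6] + [1,3],
  ∂[3,4,6] = [4,6] − [3,6] + [3,4].
This gives a 18×12 integer matrix of rank 12; reducing to Smith normal form yields diagonal entries (1,1,1,1,1,1,1,1,1,1,1,2).

Reading off H_k = ker ∂_k / im ∂_{k+1}:

  H_0: rank C_0 − rank ∂_1 = 7 − 6 = 1, and the invariant factors of ∂_1 are all 1, so H_0 ≅ Z.
  H_1: rank ker ∂_1 − rank ∂_2 = (18 − 6) − 12 = 0, and ∂_2 has invariant factor 2 > 1, so H_1 ≅ Z_2.
  H_2: rank ker ∂_2 − rank ∂_3 = (12 − 12) − 0 = 0, and there is no ∂_3, so H_2 ≅ 0.

Hence the Betti numbers are b_0 = 1, b_1 = 0, b_2 = 0.

b_0 = 1, b_1 = 0, b_2 = 0.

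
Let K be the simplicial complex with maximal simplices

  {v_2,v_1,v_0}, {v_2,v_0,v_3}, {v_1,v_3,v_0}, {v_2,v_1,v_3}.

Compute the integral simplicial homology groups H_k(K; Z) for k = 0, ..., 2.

We work with the vertex ordering v_0 < v_1 < v_2 < v_3. The simplices of K, each written with vertices in increasing order, are:

  0-simplices (4): [v_0], [v_1], [v_2], [v_3]
  1-simplices (6): [v_0,v_1], [v_0,v_2], [v_0,v_3], [v_1,v_2], [v_1,v_3], [v_2,v_3]
  2-simplices (4): [v_0,v_1,v_2], [v_0,v_1,v_3], [v_0,v_2,v_3], [v_1,v_2,v_3]

giving chain groups C_0 ≅ Z^4, C_1 ≅ Z^6, C_2 ≅ Z^4.

The boundary map ∂_1: C_1 → C_0 sends each edge [p,q] (with p < q) to q − p.
As a 4×6 matrix over Z this has rank 3, with invariant factors (1,1,1).

Boundary ∂_2: C_2 → C_1 sends each 2-simplex [p,q,r] to [q,r] − [p,r] + [p,q]. For instance
  ∂[v_1,v_2,v_3] = [v_2,v_3] − [v_1,v_3] + [v_1,v_2],
  ∂[v_0,v_2,v_3] = [v_2,v_3] − [v_0,v_3] + [v_0,v_2].
As a 6×4 matrix over Z this has rank 3, with invariant factors (1,1,1).

Reading off H_k = ker ∂_k / im ∂_{k+1}:

  H_0: rank C_0 − rank ∂_1 = 4 − 3 = 1, and the invariant factors of ∂_1 are all 1, so H_0 = Z.
  H_1: rank ker ∂_1 − rank ∂_2 = (6 − 3) − 3 = 0, and the invariant factors of ∂_2 are all 1, so H_1 = 0.
  H_2: rank ker ∂_2 − rank ∂_3 = (4 − 3) − 0 = 1, and there is no ∂_3, so H_2 = Z.

As a check, the Euler characteristic is 4 − 6 + 4 = 2, which agrees with 1 − 0 + 1 = 2.

H_0 = Z,  H_1 = 0,  H_2 = Z.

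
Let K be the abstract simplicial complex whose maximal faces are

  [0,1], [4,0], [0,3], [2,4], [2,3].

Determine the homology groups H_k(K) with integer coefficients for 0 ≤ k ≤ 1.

H_0 = Z,  H_1 = Z.

K has 5 vertices, 5 edges.
rank ∂_0 = 0, rank ∂_1 = 4 ⇒ b_0 = 5 − 0 − 4 = 1; all invariant factors of ∂_1 are 1 so no torsion. So H_0 = Z.
rank ∂_1 = 4, rank ∂_2 = 0 ⇒ b_1 = 5 − 4 − 0 = 1. So H_1 = Z.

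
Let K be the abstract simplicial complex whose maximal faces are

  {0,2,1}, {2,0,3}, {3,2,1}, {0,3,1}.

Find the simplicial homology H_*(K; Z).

H_0 = Z,  H_1 = 0,  H_2 = Z.

Take the total order 0 < 1 < 2 < 3 on the vertex set. Then K (dimension 2) consists of the simplices:

  0-simplices (4): [0], [1], [2], [3]
  1-simplices (6): [0,1], [0,2], [0,3], [1,2], [1,3], [2,3]
  2-simplices (4): [0,1,2], [0,1,3], [0,2,3], [1,2,3]

Hence C_0 ≅ Z^4, C_1 ≅ Z^6, C_2 ≅ Z^4.

Boundary ∂_1: C_1 → C_0 maps an edge to its endpoints' difference, ∂[p,q] = q − p. For instance
  ∂[2,3] = [3] − [2].
As a 4×6 matrix over Z this has rank 3, with invariant factors (1,1,1).

∂_2: C_2 → C_1 acts by ∂[p,q,r] = [q,r] − [p,r] + [p,q]. For instance
  ∂[0,1,3] = [1,3] − [0,3] + [0,1],
  ∂[0,1,2] = [1,2] − [0,2] + [0,1].
As a 6×4 matrix over Z this has rank 3, with invariant factors (1,1,1).

Now H_k = ker ∂_k / im ∂_{k+1}, so:

  H_0: rank C_0 − rank ∂_1 = 4 − 3 = 1, and the invariant factors of ∂_1 are all 1, so H_0 ≅ Z.
  H_1: rank ker ∂_1 − rank ∂_2 = (6 − 3) − 3 = 0, and the invariant factors of ∂_2 are all 1, so H_1 ≅ 0.
  H_2: rank ker ∂_2 − rank ∂_3 = (4 − 3) − 0 = 1, and there is no ∂_3, so H_2 ≅ Z.

As a check, the Euler characteristic is 4 − 6 + 4 = 2, which agrees with 1 − 0 + 1 = 2.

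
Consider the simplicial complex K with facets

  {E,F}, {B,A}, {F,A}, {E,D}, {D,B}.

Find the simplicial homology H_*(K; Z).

K has 5 vertices, 5 edges.
rank ∂_0 = 0, rank ∂_1 = 4 ⇒ b_0 = 5 − 0 − 4 = 1; all invariant factors of ∂_1 are 1 so no torsion. So H_0 = Z.
rank ∂_1 = 4, rank ∂_2 = 0 ⇒ b_1 = 5 − 4 − 0 = 1. So H_1 = Z.

H_0 ≅ Z,  H_1 ≅ Z.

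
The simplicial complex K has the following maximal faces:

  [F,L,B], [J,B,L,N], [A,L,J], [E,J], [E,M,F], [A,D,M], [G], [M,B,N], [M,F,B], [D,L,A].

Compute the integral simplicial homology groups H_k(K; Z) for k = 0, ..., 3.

H_0 ≅ Z^2,  H_1 ≅ Z^2,  H_2 = 0,  H_3 = 0.

Fix the vertex order A < B < D < E < F < G < J < L < M < N and write every simplex with vertices in increasing order. Then dim K = 3 and the simplices of K are:

  0-simplices (10): A, B, D, E, F, G, J, L, M, N
  1-simplices (20): AD, AJ, AL, AM, BF, BJ, BL, BM, BN, DL, DM, EF, EJ, EM, FL, FM, JL, JN, LN, MN
  2-simplices (11): ADL, ADM, AJL, BFL, BFM, BJL, BJN, BLN, BMN, EFM, JLN
  3-simplices (1): BJLN

Hence C_0 ≅ Z^10, C_1 ≅ Z^20, C_2 ≅ Z^11, C_3 ≅ Z^1.

∂_1: C_1 → C_0 maps an edge to its endpoints' difference, ∂[p,q] = q − p. For instance
  ∂EF = F − E.
The 10×20 boundary matrix has rank 8 and Smith normal form diag(1,1,1,1,1,1,1,1).

Boundary ∂_2: C_2 → C_1 acts by ∂[p,q,r] = [q,r] − [p,r] + [p,q]. For instance
  ∂BFL = FL − BL + BF,
  ∂ADM = DM − AM + AD.
This gives a 20×11 integer matrix of rank 10; reducing to Smith normal form yields diagonal entries (1,1,1,1,1,1,1,1,1,1).

∂_3: C_3 → C_2 sends each 3-simplex σ to the alternating sum Σ_i (−1)^i (σ with its i-th vertex removed). For instance
  ∂BJLN = JLN − BLN + BJN − BJL.
This gives a 11×1 integer matrix of rank 1; reducing to Smith normal form yields diagonal entries (1).

Computing H_k = (kernel of ∂_k) / (image of ∂_{k+1}):

  H_0: rank C_0 − rank ∂_1 = 10 − 8 = 2, and the invariant factors of ∂_1 are all 1, so H_0 = Z^2.
  H_1: rank ker ∂_1 − rank ∂_2 = (20 − 8) − 10 = 2, and the invariant factors of ∂_2 are all 1, so H_1 = Z^2.
  H_2: rank ker ∂_2 − rank ∂_3 = (11 − 10) − 1 = 0, and the invariant factors of ∂_3 are all 1, so H_2 = 0.
  H_3: rank ker ∂_3 − rank ∂_4 = (1 − 1) − 0 = 0, and there is no ∂_4, so H_3 = 0.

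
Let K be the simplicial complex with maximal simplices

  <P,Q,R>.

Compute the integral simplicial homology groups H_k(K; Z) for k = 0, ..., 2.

H_0 = Z,  H_1 = 0,  H_2 = 0.

Fix the vertex order P < Q < R and write every simplex with vertices in increasing order. Then dim K = 2 and the simplices of K are:

  0-simplices (3): P, Q, R
  1-simplices (3): PQ, PR, QR
  2-simplices (1): PQR

so the chain groups are C_0 ≅ Z^3, C_1 ≅ Z^3, C_2 ≅ Z^1.

∂_1: C_1 → C_0 sends each edge [p,q] (with p < q) to q − p.
This gives a 3×3 integer matrix of rank 2; reducing to Smith normal form yields diagonal entries (1,1).

∂_2: C_2 → C_1 acts by ∂[p,q,r] = [q,r] − [p,r] + [p,q]. For instance
  ∂PQR = QR − PR + PQ.
This gives a 3×1 integer matrix of rank 1; reducing to Smith normal form yields diagonal entries (1).

Computing H_k = (kernel of ∂_k) / (image of ∂_{k+1}):

  H_0: rank C_0 − rank ∂_1 = 3 − 2 = 1, and the invariant factors of ∂_1 are all 1, so H_0 ≅ Z.
  H_1: rank ker ∂_1 − rank ∂_2 = (3 − 2) − 1 = 0, and the invariant factors of ∂_2 are all 1, so H_1 ≅ 0.
  H_2: rank ker ∂_2 − rank ∂_3 = (1 − 1) − 0 = 0, and there is no ∂_3, so H_2 ≅ 0.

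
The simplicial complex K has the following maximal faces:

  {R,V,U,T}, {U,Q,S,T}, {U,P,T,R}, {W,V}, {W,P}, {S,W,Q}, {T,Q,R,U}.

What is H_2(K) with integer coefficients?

Take the total order P < Q < R < S < T < U < V < W on the vertex set. Then K (dimension 3) consists of the simplices:

  0-simplices (8): P, Q, R, S, T, U, V, W
  1-simplices (19): PR, PT, PU, PW, QR, QS, QT, QU, QW, RT, RU, RV, ST, SU, SW, TU, TV, UV, VW
  2-simplices (14): PRT, PRU, PTU, QRT, QRU, QST, QSU, QSW, QTU, RTU, RTV, RUV, STU, TUV
  3-simplices (4): PRTU, QRTU, QSTU, RTUV

giving chain groups C_0 ≅ Z^8, C_1 ≅ Z^19, C_2 ≅ Z^14, C_3 ≅ Z^4.

Boundary ∂_1: C_1 → C_0 sends each edge [p,q] (with p < q) to q − p. For instance
  ∂TU = U − T.
As a 8×19 matrix over Z this has rank 7, with invariant factors (1,1,1,1,1,1,1).

The boundary map ∂_2: C_2 → C_1 maps a triangle to the signed sum of its edges. For instance
  ∂PRU = RU − PU + PR,
  ∂RTU = TU − RU + RT.
As a 19×14 matrix over Z this has rank 10, with invariant factors (1,1,1,1,1,1,1,1,1,1).

∂_3: C_3 → C_2 sends each 3-simplex σ to the alternating sum Σ_i (−1)^i (σ with its i-th vertex removed). For instance
  ∂QRTU = RTU − QTU + QRU − QRT,
  ∂PRTU = RTU − PTU + PRU − PRT.
As a 14×4 matrix over Z this has rank 4, with invariant factors (1,1,1,1).

Now H_k = ker ∂_k / im ∂_{k+1}, so:

  H_2: rank ker ∂_2 − rank ∂_3 = (14 − 10) − 4 = 0, and the invariant factors of ∂_3 are all 1, so H_2 = 0.

H_2 = 0.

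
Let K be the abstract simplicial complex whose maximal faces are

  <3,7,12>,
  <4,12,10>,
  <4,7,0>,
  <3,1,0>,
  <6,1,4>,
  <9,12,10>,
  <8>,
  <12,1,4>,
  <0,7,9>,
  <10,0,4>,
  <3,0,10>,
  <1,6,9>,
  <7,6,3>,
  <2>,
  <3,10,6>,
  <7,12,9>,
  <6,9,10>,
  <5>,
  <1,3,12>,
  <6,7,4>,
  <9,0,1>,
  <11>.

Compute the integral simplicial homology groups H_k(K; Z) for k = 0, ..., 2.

We work with the vertex ordering 0 < 1 < 2 < 3 < 4 < 5 < 6 < 7 < 8 < 9 < 10 < 11 < 12. The simplices of K, each written with vertices in increasing order, are:

  0-simplices (13): [0], [1], [2], [3], [4], [5], [6], [7], [8], [9], [10], [11], [12]
  1-simplices (27): (27 of them)
  2-simplices (18): (18 of them)

Hence C_0 ≅ Z^13, C_1 ≅ Z^27, C_2 ≅ Z^18.

Boundary ∂_1: C_1 → C_0 sends each edge [p,q] (with p < q) to q − p. For instance
  ∂[6,10] = [10] − [6].
The resulting 13×27 matrix has rank 8, and its Smith normal form has invariant factors (1,1,1,1,1,1,1,1).

∂_2: C_2 → C_1 maps a triangle to the signed sum of its edges. For instance
  ∂[7,9,12] = [9,12] − [7,12] + [7,9],
  ∂[3,6,10] = [6,10] − [3,10] + [3,6].
This gives a 27×18 integer matrix of rank 17; reducing to Smith normal form yields diagonal entries (1,1,1,1,1,1,1,1,1,1,1,1,1,1,1,1,1).

Computing H_k = (kernel of ∂_k) / (image of ∂_{k+1}):

  H_0: rank C_0 − rank ∂_1 = 13 − 8 = 5, and the invariant factors of ∂_1 are all 1, so H_0 = Z^5.
  H_1: rank ker ∂_1 − rank ∂_2 = (27 − 8) − 17 = 2, and the invariant factors of ∂_2 are all 1, so H_1 = Z^2.
  H_2: rank ker ∂_2 − rank ∂_3 = (18 − 17) − 0 = 1, and there is no ∂_3, so H_2 = Z.

H_0 ≅ Z^5,  H_1 ≅ Z^2,  H_2 ≅ Z.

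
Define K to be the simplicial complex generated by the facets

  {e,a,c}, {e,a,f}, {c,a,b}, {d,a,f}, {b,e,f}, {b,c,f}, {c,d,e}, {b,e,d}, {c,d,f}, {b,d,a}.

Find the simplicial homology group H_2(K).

H_2 = 0.

K has 6 vertices, 15 edges, 10 triangles.
rank ∂_2 = 10, rank ∂_3 = 0 ⇒ b_2 = 10 − 10 − 0 = 0. So H_2 = 0.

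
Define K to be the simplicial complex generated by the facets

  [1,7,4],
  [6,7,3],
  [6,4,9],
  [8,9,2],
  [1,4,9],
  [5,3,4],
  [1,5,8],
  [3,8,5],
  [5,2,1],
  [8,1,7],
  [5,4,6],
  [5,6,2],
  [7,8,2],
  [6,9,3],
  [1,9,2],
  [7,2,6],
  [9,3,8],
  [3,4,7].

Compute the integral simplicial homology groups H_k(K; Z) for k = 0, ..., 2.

H_0 = Z,  H_1 = Z ⊕ Z_2,  H_2 = 0.

We work with the vertex ordering 1 < 2 < 3 < 4 < 5 < 6 < 7 < 8 < 9. The simplices of K, each written with vertices in increasing order, are:

  0-simplices (9): [1], [2], [3], [4], [5], [6], [7], [8], [9]
  1-simplices (27): (27 of them)
  2-simplices (18): [1,2,5], [1,2,9], [1,4,7], [1,4,9], [1,5,8], [1,7,8], [2,5,6], [2,6,7], [2,7,8], [2,8,9], [3,4,5], [3,4,7], [3,5,8], [3,6,7], [3,6,9], [3,8,9], [4,5,6], [4,6,9]

Hence C_0 ≅ Z^9, C_1 ≅ Z^27, C_2 ≅ Z^18.

The boundary map ∂_1: C_1 → C_0 is given by ∂[p,q] = [q] − [p]. For instance
  ∂[2,8] = [8] − [2].
The resulting 9×27 matrix has rank 8, and its Smith normal form has invariant factors (1,1,1,1,1,1,1,1).

Boundary ∂_2: C_2 → C_1 acts by ∂[p,q,r] = [q,r] − [p,r] + [p,q]. For instance
  ∂[1,2,5] = [2,5] − [1,5] + [1,2],
  ∂[2,6,7] = [6,7] − [2,7] + [2,6].
The resulting 27×18 matrix has rank 18, and its Smith normal form has invariant factors (1,1,1,1,1,1,1,1,1,1,1,1,1,1,1,1,1,2).

Reading off H_k = ker ∂_k / im ∂_{k+1}:

  H_0: rank C_0 − rank ∂_1 = 9 − 8 = 1, and the invariant factors of ∂_1 are all 1, so H_0 ≅ Z.
  H_1: rank ker ∂_1 − rank ∂_2 = (27 − 8) − 18 = 1, and ∂_2 has invariant factor 2 > 1, so H_1 ≅ Z ⊕ Z_2.
  H_2: rank ker ∂_2 − rank ∂_3 = (18 − 18) − 0 = 0, and there is no ∂_3, so H_2 ≅ 0.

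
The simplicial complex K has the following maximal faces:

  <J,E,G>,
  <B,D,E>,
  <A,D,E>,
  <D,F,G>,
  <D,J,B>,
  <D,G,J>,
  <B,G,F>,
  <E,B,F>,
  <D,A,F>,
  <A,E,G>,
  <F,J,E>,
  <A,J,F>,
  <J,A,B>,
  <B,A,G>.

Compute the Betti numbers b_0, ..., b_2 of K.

b_0 = 1, b_1 = 2, b_2 = 1.

Order the vertices as A < B < D < E < F < G < J. Listing each simplex with vertices in this order, K has dimension 2 with simplices:

  0-simplices (7): A, B, D, E, F, G, J
  1-simplices (21): AB, AD, AE, AF, AG, AJ, BD, BE, BF, BG, BJ, DE, DF, DG, DJ, EF, EG, EJ, FG, FJ, GJ
  2-simplices (14): ABG, ABJ, ADE, ADF, AEG, AFJ, BDE, BDJ, BEF, BFG, DFG, DGJ, EFJ, EGJ

giving chain groups C_0 ≅ Z^7, C_1 ≅ Z^21, C_2 ≅ Z^14.

The boundary map ∂_1: C_1 → C_0 sends each edge [p,q] (with p < q) to q − p.
This gives a 7×21 integer matrix of rank 6; reducing to Smith normal form yields diagonal entries (1,1,1,1,1,1).

The boundary map ∂_2: C_2 → C_1 acts by ∂[p,q,r] = [q,r] − [p,r] + [p,q]. For instance
  ∂AEG = EG − AG + AE,
  ∂BFG = FG − BG + BF.
The 21×14 boundary matrix has rank 13 and Smith normal form diag(1,1,1,1,1,1,1,1,1,1,1,1,1).

Computing H_k = (kernel of ∂_k) / (image of ∂_{k+1}):

  H_0: rank C_0 − rank ∂_1 = 7 − 6 = 1, and the invariant factors of ∂_1 are all 1, so H_0 ≅ Z.
  H_1: rank ker ∂_1 − rank ∂_2 = (21 − 6) − 13 = 2, and the invariant factors of ∂_2 are all 1, so H_1 ≅ Z^2.
  H_2: rank ker ∂_2 − rank ∂_3 = (14 − 13) − 0 = 1, and there is no ∂_3, so H_2 ≅ Z.

Hence the Betti numbers are b_0 = 1, b_1 = 2, b_2 = 1.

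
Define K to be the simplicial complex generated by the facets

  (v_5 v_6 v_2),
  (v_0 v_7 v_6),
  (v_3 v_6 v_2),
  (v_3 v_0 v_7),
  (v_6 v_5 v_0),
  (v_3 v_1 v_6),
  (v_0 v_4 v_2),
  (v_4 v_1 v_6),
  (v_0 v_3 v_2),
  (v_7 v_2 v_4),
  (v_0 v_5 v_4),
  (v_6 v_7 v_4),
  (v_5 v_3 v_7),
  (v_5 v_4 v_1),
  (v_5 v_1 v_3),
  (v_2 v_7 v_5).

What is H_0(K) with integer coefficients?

Take the total order v_0 < v_1 < v_2 < v_3 < v_4 < v_5 < v_6 < v_7 on the vertex set. Then K (dimension 2) consists of the simplices:

  0-simplices (8): [v_0], [v_1], [v_2], [v_3], [v_4], [v_5], [v_6], [v_7]
  1-simplices (24): (24 of them)
  2-simplices (16): (16 of them)

Hence C_0 ≅ Z^8, C_1 ≅ Z^24, C_2 ≅ Z^16.

The boundary map ∂_1: C_1 → C_0 is given by ∂[p,q] = [q] − [p].
The 8×24 boundary matrix has rank 7 and Smith normal form diag(1,1,1,1,1,1,1).

The boundary map ∂_2: C_2 → C_1 sends each 2-simplex [p,q,r] to [q,r] − [p,r] + [p,q]. For instance
  ∂[v_4,v_6,v_7] = [v_6,v_7] − [v_4,v_7] + [v_4,v_6],
  ∂[v_0,v_6,v_7] = [v_6,v_7] − [v_0,v_7] + [v_0,v_6].
As a 24×16 matrix over Z this has rank 15, with invariant factors (1,1,1,1,1,1,1,1,1,1,1,1,1,1,1).

Computing H_k = (kernel of ∂_k) / (image of ∂_{k+1}):

  H_0: rank C_0 − rank ∂_1 = 8 − 7 = 1, and the invariant factors of ∂_1 are all 1, so H_0 ≅ Z.

H_0 = Z.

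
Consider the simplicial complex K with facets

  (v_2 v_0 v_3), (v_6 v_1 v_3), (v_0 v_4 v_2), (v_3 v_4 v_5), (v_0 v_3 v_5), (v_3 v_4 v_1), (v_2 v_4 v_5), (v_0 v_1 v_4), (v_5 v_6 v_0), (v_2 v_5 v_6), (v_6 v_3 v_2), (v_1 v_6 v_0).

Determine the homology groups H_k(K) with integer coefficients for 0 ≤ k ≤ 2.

H_0 = Z,  H_1 = Z/2,  H_2 = 0.

K has 7 vertices, 18 edges, 12 triangles.
rank ∂_0 = 0, rank ∂_1 = 6 ⇒ b_0 = 7 − 0 − 6 = 1; all invariant factors of ∂_1 are 1 so no torsion. So H_0 = Z.
rank ∂_1 = 6, rank ∂_2 = 12 ⇒ b_1 = 18 − 6 − 12 = 0; ∂_2 has invariant factor(s) [2] giving torsion. So H_1 = Z/2.
rank ∂_2 = 12, rank ∂_3 = 0 ⇒ b_2 = 12 − 12 − 0 = 0. So H_2 = 0.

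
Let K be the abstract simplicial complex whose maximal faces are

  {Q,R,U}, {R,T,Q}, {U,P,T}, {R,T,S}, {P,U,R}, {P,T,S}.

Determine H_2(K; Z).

H_2 ≅ 0.

We work with the vertex ordering P < Q < R < S < T < U. The simplices of K, each written with vertices in increasing order, are:

  0-simplices (6): P, Q, R, S, T, U
  1-simplices (12): PR, PS, PT, PU, QR, QT, QU, RS, RT, RU, ST, TU
  2-simplices (6): PRU, PST, PTU, QRT, QRU, RST

so the chain groups are C_0 ≅ Z^6, C_1 ≅ Z^12, C_2 ≅ Z^6.

The boundary map ∂_1: C_1 → C_0 sends each edge [p,q] (with p < q) to q − p. For instance
  ∂PT = T − P.
The 6×12 boundary matrix has rank 5 and Smith normal form diag(1,1,1,1,1).

∂_2: C_2 → C_1 maps a triangle to the signed sum of its edges. For instance
  ∂RST = ST − RT + RS,
  ∂PRU = RU − PU + PR.
The resulting 12×6 matrix has rank 6, and its Smith normal form has invariant factors (1,1,1,1,1,1).

From H_k ≅ ker(∂_k) / im(∂_{k+1}) we obtain:

  H_2: rank ker ∂_2 − rank ∂_3 = (6 − 6) − 0 = 0, and there is no ∂_3, so H_2 = 0.

(K is a triangulation of the cylinder S^1 x I.)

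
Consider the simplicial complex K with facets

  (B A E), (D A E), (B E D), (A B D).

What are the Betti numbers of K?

b_0 = 1, b_1 = 0, b_2 = 1.

K has 4 vertices, 6 edges, 4 triangles.
rank ∂_0 = 0, rank ∂_1 = 3 ⇒ b_0 = 4 − 0 − 3 = 1; all invariant factors of ∂_1 are 1 so no torsion. So H_0 = Z.
rank ∂_1 = 3, rank ∂_2 = 3 ⇒ b_1 = 6 − 3 − 3 = 0; all invariant factors of ∂_2 are 1 so no torsion. So H_1 = 0.
rank ∂_2 = 3, rank ∂_3 = 0 ⇒ b_2 = 4 − 3 − 0 = 1. So H_2 = Z.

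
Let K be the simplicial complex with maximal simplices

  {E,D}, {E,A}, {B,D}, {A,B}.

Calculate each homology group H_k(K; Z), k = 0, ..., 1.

H_0 = Z,  H_1 = Z.

Take the total order A < B < D < E on the vertex set. Then K (dimension 1) consists of the simplices:

  0-simplices (4): A, B, D, E
  1-simplices (4): AB, AE, BD, DE

so the chain groups are C_0 ≅ Z^4, C_1 ≅ Z^4.

Boundary ∂_1: C_1 → C_0 maps an edge to its endpoints' difference, ∂[p,q] = q − p.
As a 4×4 matrix over Z this has rank 3, with invariant factors (1,1,1).

From H_k ≅ ker(∂_k) / im(∂_{k+1}) we obtain:

  H_0: rank C_0 − rank ∂_1 = 4 − 3 = 1, and the invariant factors of ∂_1 are all 1, so H_0 ≅ Z.
  H_1: rank ker ∂_1 − rank ∂_2 = (4 − 3) − 0 = 1, and there is no ∂_2, so H_1 ≅ Z.

As a check, the Euler characteristic is 4 − 4 = 0, which agrees with 1 − 1 = 0.
(K is a triangulation of the circle S^1.)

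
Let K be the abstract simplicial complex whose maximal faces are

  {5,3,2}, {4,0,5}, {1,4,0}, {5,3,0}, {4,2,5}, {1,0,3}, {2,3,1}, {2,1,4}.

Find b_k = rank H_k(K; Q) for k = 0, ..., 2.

Fix the vertex order 0 < 1 < 2 < 3 < 4 < 5 and write every simplex with vertices in increasing order. Then dim K = 2 and the simplices of K are:

  0-simplices (6): [0], [1], [2], [3], [4], [5]
  1-simplices (12): [0,1], [0,3], [0,4], [0,5], [1,2], [1,3], [1,4], [2,3], [2,4], [2,5], [3,5], [4,5]
  2-simplices (8): [0,1,3], [0,1,4], [0,3,5], [0,4,5], [1,2,3], [1,2,4], [2,3,5], [2,4,5]

Hence C_0 ≅ Z^6, C_1 ≅ Z^12, C_2 ≅ Z^8.

∂_1: C_1 → C_0 sends each edge [p,q] (with p < q) to q − p. For instance
  ∂[1,2] = [2] − [1].
This gives a 6×12 integer matrix of rank 5; reducing to Smith normal form yields diagonal entries (1,1,1,1,1).

The boundary map ∂_2: C_2 → C_1 maps a triangle to the signed sum of its edges. For instance
  ∂[0,1,4] = [1,4] − [0,4] + [0,1],
  ∂[0,3,5] = [3,5] − [0,5] + [0,3].
The 12×8 boundary matrix has rank 7 and Smith normal form diag(1,1,1,1,1,1,1).

Computing H_k = (kernel of ∂_k) / (image of ∂_{k+1}):

  H_0: rank C_0 − rank ∂_1 = 6 − 5 = 1, and the invariant factors of ∂_1 are all 1, so H_0 = Z.
  H_1: rank ker ∂_1 − rank ∂_2 = (12 − 5) − 7 = 0, and the invariant factors of ∂_2 are all 1, so H_1 = 0.
  H_2: rank ker ∂_2 − rank ∂_3 = (8 − 7) − 0 = 1, and there is no ∂_3, so H_2 = Z.

(K is a triangulation of the 2-sphere S^2.)

Hence the Betti numbers are b_0 = 1, b_1 = 0, b_2 = 1.

b_0 = 1, b_1 = 0, b_2 = 1.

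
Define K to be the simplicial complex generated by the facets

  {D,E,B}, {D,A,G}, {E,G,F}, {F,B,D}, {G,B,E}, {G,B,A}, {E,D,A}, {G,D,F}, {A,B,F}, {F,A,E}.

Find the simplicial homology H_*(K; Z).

H_0 = Z,  H_1 = Z/2,  H_2 = 0.

K has 6 vertices, 15 edges, 10 triangles.
rank ∂_0 = 0, rank ∂_1 = 5 ⇒ b_0 = 6 − 0 − 5 = 1; all invariant factors of ∂_1 are 1 so no torsion. So H_0 ≅ Z.
rank ∂_1 = 5, rank ∂_2 = 10 ⇒ b_1 = 15 − 5 − 10 = 0; ∂_2 has invariant factor(s) [2] giving torsion. So H_1 ≅ Z/2.
rank ∂_2 = 10, rank ∂_3 = 0 ⇒ b_2 = 10 − 10 − 0 = 0. So H_2 ≅ 0.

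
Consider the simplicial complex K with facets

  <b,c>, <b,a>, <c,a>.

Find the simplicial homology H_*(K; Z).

H_0 = Z,  H_1 = Z.

K has 3 vertices, 3 edges.
rank ∂_0 = 0, rank ∂_1 = 2 ⇒ b_0 = 3 − 0 − 2 = 1; all invariant factors of ∂_1 are 1 so no torsion. So H_0 = Z.
rank ∂_1 = 2, rank ∂_2 = 0 ⇒ b_1 = 3 − 2 − 0 = 1. So H_1 = Z.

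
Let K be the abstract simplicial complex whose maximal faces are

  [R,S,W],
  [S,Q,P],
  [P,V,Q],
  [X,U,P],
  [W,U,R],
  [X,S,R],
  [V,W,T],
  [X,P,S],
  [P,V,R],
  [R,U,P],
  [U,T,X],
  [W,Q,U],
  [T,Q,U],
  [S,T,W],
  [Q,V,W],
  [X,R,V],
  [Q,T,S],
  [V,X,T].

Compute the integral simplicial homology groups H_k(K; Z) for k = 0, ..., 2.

H_0 = Z,  H_1 = Z ⊕ Z/2,  H_2 = 0.

Take the total order P < Q < R < S < T < U < V < W < X on the vertex set. Then K (dimension 2) consists of the simplices:

  0-simplices (9): P, Q, R, S, T, U, V, W, X
  1-simplices (27): PQ, PR, PS, PU, PV, PX, QS, QT, QU, QV, QW, RS, RU, RV, RW, RX, ST, SW, SX, TU, TV, TW, TX, UW, UX, VW, VX
  2-simplices (18): PQS, PQV, PRU, PRV, PSX, PUX, QST, QTU, QUW, QVW, RSW, RSX, RUW, RVX, STW, TUX, TVW, TVX

Hence C_0 ≅ Z^9, C_1 ≅ Z^27, C_2 ≅ Z^18.

∂_1: C_1 → C_0 maps an edge to its endpoints' difference, ∂[p,q] = q − p.
As a 9×27 matrix over Z this has rank 8, with invariant factors (1,1,1,1,1,1,1,1).

Boundary ∂_2: C_2 → C_1 maps a triangle to the signed sum of its edges. For instance
  ∂TVW = VW − TW + TV,
  ∂RSX = SX − RX + RS.
The resulting 27×18 matrix has rank 18, and its Smith normal form has invariant factors (1,1,1,1,1,1,1,1,1,1,1,1,1,1,1,1,1,2).

Computing H_k = (kernel of ∂_k) / (image of ∂_{k+1}):

  H_0: rank C_0 − rank ∂_1 = 9 − 8 = 1, and the invariant factors of ∂_1 are all 1, so H_0 = Z.
  H_1: rank ker ∂_1 − rank ∂_2 = (27 − 8) − 18 = 1, and ∂_2 has invariant factor 2 > 1, so H_1 = Z ⊕ Z/2.
  H_2: rank ker ∂_2 − rank ∂_3 = (18 − 18) − 0 = 0, and there is no ∂_3, so H_2 = 0.

As a check, the Euler characteristic is 9 − 27 + 18 = 0, which agrees with 1 − 1 + 0 = 0.
(K is a triangulation of the Klein bottle.)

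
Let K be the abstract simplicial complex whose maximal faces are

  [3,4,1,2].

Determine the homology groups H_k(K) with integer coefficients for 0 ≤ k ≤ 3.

Fix the vertex order 1 < 2 < 3 < 4 and write every simplex with vertices in increasing order. Then dim K = 3 and the simplices of K are:

  0-simplices (4): [1], [2], [3], [4]
  1-simplices (6): [1,2], [1,3], [1,4], [2,3], [2,4], [3,4]
  2-simplices (4): [1,2,3], [1,2,4], [1,3,4], [2,3,4]
  3-simplices (1): [1,2,3,4]

Hence C_0 ≅ Z^4, C_1 ≅ Z^6, C_2 ≅ Z^4, C_3 ≅ Z^1.

The boundary map ∂_1: C_1 → C_0 sends each edge [p,q] (with p < q) to q − p. For instance
  ∂[1,4] = [4] − [1].
The resulting 4×6 matrix has rank 3, and its Smith normal form has invariant factors (1,1,1).

∂_2: C_2 → C_1 acts by ∂[p,q,r] = [q,r] − [p,r] + [p,q]. For instance
  ∂[1,2,3] = [2,3] − [1,3] + [1,2],
  ∂[1,3,4] = [3,4] − [1,4] + [1,3].
The resulting 6×4 matrix has rank 3, and its Smith normal form has invariant factors (1,1,1).

The boundary map ∂_3: C_3 → C_2 sends each 3-simplex σ to the alternating sum Σ_i (−1)^i (σ with its i-th vertex removed). For instance
  ∂[1,2,3,4] = [2,3,4] − [1,3,4] + [1,2,4] − [1,2,3].
This gives a 4×1 integer matrix of rank 1; reducing to Smith normal form yields diagonal entries (1).

Reading off H_k = ker ∂_k / im ∂_{k+1}:

  H_0: rank C_0 − rank ∂_1 = 4 − 3 = 1, and the invariant factors of ∂_1 are all 1, so H_0 = Z.
  H_1: rank ker ∂_1 − rank ∂_2 = (6 − 3) − 3 = 0, and the invariant factors of ∂_2 are all 1, so H_1 = 0.
  H_2: rank ker ∂_2 − rank ∂_3 = (4 − 3) − 1 = 0, and the invariant factors of ∂_3 are all 1, so H_2 = 0.
  H_3: rank ker ∂_3 − rank ∂_4 = (1 − 1) − 0 = 0, and there is no ∂_4, so H_3 = 0.

As a check, the Euler characteristic is 4 − 6 + 4 − 1 = 1, which agrees with 1 − 0 + 0 − 0 = 1.

H_0 = Z,  H_1 = 0,  H_2 = 0,  H_3 = 0.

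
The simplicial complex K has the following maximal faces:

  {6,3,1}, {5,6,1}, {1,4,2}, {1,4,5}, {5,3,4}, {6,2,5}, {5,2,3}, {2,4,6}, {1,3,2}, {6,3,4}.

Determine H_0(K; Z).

Fix the vertex order 1 < 2 < 3 < 4 < 5 < 6 and write every simplex with vertices in increasing order. Then dim K = 2 and the simplices of K are:

  0-simplices (6): [1], [2], [3], [4], [5], [6]
  1-simplices (15): [1,2], [1,3], [1,4], [1,5], [1,6], [2,3], [2,4], [2,5], [2,6], [3,4], [3,5], [3,6], [4,5], [4,6], [5,6]
  2-simplices (10): [1,2,3], [1,2,4], [1,3,6], [1,4,5], [1,5,6], [2,3,5], [2,4,6], [2,5,6], [3,4,5], [3,4,6]

so the chain groups are C_0 ≅ Z^6, C_1 ≅ Z^15, C_2 ≅ Z^10.

∂_1: C_1 → C_0 sends each edge [p,q] (with p < q) to q − p. For instance
  ∂[2,4] = [4] − [2].
This gives a 6×15 integer matrix of rank 5; reducing to Smith normal form yields diagonal entries (1,1,1,1,1).

The boundary map ∂_2: C_2 → C_1 maps a triangle to the signed sum of its edges. For instance
  ∂[1,4,5] = [4,5] − [1,5] + [1,4],
  ∂[3,4,6] = [4,6] − [3,6] + [3,4].
The resulting 15×10 matrix has rank 10, and its Smith normal form has invariant factors (1,1,1,1,1,1,1,1,1,2).

Reading off H_k = ker ∂_k / im ∂_{k+1}:

  H_0: rank C_0 − rank ∂_1 = 6 − 5 = 1, and the invariant factors of ∂_1 are all 1, so H_0 = Z.

H_0 ≅ Z.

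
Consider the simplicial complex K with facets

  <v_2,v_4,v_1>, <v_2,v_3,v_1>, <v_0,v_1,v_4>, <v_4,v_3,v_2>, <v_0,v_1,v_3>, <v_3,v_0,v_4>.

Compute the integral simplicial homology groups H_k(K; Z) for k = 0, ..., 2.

H_0 ≅ Z,  H_1 = 0,  H_2 ≅ Z.

Fix the vertex order v_0 < v_1 < v_2 < v_3 < v_4 and write every simplex with vertices in increasing order. Then dim K = 2 and the simplices of K are:

  0-simplices (5): [v_0], [v_1], [v_2], [v_3], [v_4]
  1-simplices (9): [v_0,v_1], [v_0,v_3], [v_0,v_4], [v_1,v_2], [v_1,v_3], [v_1,v_4], [v_2,v_3], [v_2,v_4], [v_3,v_4]
  2-simplices (6): [v_0,v_1,v_3], [v_0,v_1,v_4], [v_0,v_3,v_4], [v_1,v_2,v_3], [v_1,v_2,v_4], [v_2,v_3,v_4]

giving chain groups C_0 ≅ Z^5, C_1 ≅ Z^9, C_2 ≅ Z^6.

The boundary map ∂_1: C_1 → C_0 is given by ∂[p,q] = [q] − [p].
As a 5×9 matrix over Z this has rank 4, with invariant factors (1,1,1,1).

The boundary map ∂_2: C_2 → C_1 acts by ∂[p,q,r] = [q,r] − [p,r] + [p,q]. For instance
  ∂[v_0,v_1,v_3] = [v_1,v_3] − [v_0,v_3] + [v_0,v_1],
  ∂[v_1,v_2,v_3] = [v_2,v_3] − [v_1,v_3] + [v_1,v_2].
As a 9×6 matrix over Z this has rank 5, with invariant factors (1,1,1,1,1).

From H_k ≅ ker(∂_k) / im(∂_{k+1}) we obtain:

  H_0: rank C_0 − rank ∂_1 = 5 − 4 = 1, and the invariant factors of ∂_1 are all 1, so H_0 = Z.
  H_1: rank ker ∂_1 − rank ∂_2 = (9 − 4) − 5 = 0, and the invariant factors of ∂_2 are all 1, so H_1 = 0.
  H_2: rank ker ∂_2 − rank ∂_3 = (6 − 5) − 0 = 1, and there is no ∂_3, so H_2 = Z.

As a check, the Euler characteristic is 5 − 9 + 6 = 2, which agrees with 1 − 0 + 1 = 2.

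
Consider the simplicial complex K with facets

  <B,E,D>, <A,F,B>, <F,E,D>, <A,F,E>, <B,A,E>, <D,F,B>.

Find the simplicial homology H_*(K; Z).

Take the total order A < B < D < E < F on the vertex set. Then K (dimension 2) consists of the simplices:

  0-simplices (5): A, B, D, E, F
  1-simplices (9): AB, AE, AF, BD, BE, BF, DE, DF, EF
  2-simplices (6): ABE, ABF, AEF, BDE, BDF, DEF

Hence C_0 ≅ Z^5, C_1 ≅ Z^9, C_2 ≅ Z^6.

∂_1: C_1 → C_0 sends each edge [p,q] (with p < q) to q − p. For instance
  ∂BE = E − B.
The 5×9 boundary matrix has rank 4 and Smith normal form diag(1,1,1,1).

Boundary ∂_2: C_2 → C_1 maps a triangle to the signed sum of its edges. For instance
  ∂BDE = DE − BE + BD,
  ∂ABE = BE − AE + AB.
The resulting 9×6 matrix has rank 5, and its Smith normal form has invariant factors (1,1,1,1,1).

Now H_k = ker ∂_k / im ∂_{k+1}, so:

  H_0: rank C_0 − rank ∂_1 = 5 − 4 = 1, and the invariant factors of ∂_1 are all 1, so H_0 ≅ Z.
  H_1: rank ker ∂_1 − rank ∂_2 = (9 − 4) − 5 = 0, and the invariant factors of ∂_2 are all 1, so H_1 ≅ 0.
  H_2: rank ker ∂_2 − rank ∂_3 = (6 − 5) − 0 = 1, and there is no ∂_3, so H_2 ≅ Z.

H_0 = Z,  H_1 = 0,  H_2 = Z.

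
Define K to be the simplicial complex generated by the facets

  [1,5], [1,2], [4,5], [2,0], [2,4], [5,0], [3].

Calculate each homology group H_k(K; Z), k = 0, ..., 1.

H_0 ≅ Z^2,  H_1 ≅ Z^2.

Fix the vertex order 0 < 1 < 2 < 3 < 4 < 5 and write every simplex with vertices in increasing order. Then dim K = 1 and the simplices of K are:

  0-simplices (6): [0], [1], [2], [3], [4], [5]
  1-simplices (6): [0,2], [0,5], [1,2], [1,5], [2,4], [4,5]

so the chain groups are C_0 ≅ Z^6, C_1 ≅ Z^6.

The boundary map ∂_1: C_1 → C_0 is given by ∂[p,q] = [q] − [p]. For instance
  ∂[1,2] = [2] − [1].
This gives a 6×6 integer matrix of rank 4; reducing to Smith normal form yields diagonal entries (1,1,1,1).

From H_k ≅ ker(∂_k) / im(∂_{k+1}) we obtain:

  H_0: rank C_0 − rank ∂_1 = 6 − 4 = 2, and the invariant factors of ∂_1 are all 1, so H_0 = Z^2.
  H_1: rank ker ∂_1 − rank ∂_2 = (6 − 4) − 0 = 2, and there is no ∂_2, so H_1 = Z^2.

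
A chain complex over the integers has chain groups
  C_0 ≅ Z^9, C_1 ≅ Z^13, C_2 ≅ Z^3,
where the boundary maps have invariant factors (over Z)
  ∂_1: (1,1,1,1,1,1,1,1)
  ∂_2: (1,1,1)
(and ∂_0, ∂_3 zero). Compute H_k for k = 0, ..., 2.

H_0 ≅ Z,  H_1 ≅ Z^2,  H_2 = 0.

H_0: b_0 = 9 − 0 − 8 = 1; torsion from ∂_1 factors > 1: none. So H_0 ≅ Z.
H_1: b_1 = 13 − 8 − 3 = 2; torsion from ∂_2 factors > 1: none. So H_1 ≅ Z^2.
H_2: b_2 = 3 − 3 − 0 = 0; torsion from ∂_3 factors > 1: none. So H_2 ≅ 0.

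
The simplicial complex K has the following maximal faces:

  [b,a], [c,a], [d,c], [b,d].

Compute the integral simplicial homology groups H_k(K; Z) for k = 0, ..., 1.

Take the total order a < b < c < d on the vertex set. Then K (dimension 1) consists of the simplices:

  0-simplices (4): a, b, c, d
  1-simplices (4): ab, ac, bd, cd

so the chain groups are C_0 ≅ Z^4, C_1 ≅ Z^4.

∂_1: C_1 → C_0 maps an edge to its endpoints' difference, ∂[p,q] = q − p. For instance
  ∂cd = d − c.
This gives a 4×4 integer matrix of rank 3; reducing to Smith normal form yields diagonal entries (1,1,1).

Computing H_k = (kernel of ∂_k) / (image of ∂_{k+1}):

  H_0: rank C_0 − rank ∂_1 = 4 − 3 = 1, and the invariant factors of ∂_1 are all 1, so H_0 = Z.
  H_1: rank ker ∂_1 − rank ∂_2 = (4 − 3) − 0 = 1, and there is no ∂_2, so H_1 = Z.

As a check, the Euler characteristic is 4 − 4 = 0, which agrees with 1 − 1 = 0.

H_0 ≅ Z,  H_1 ≅ Z.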